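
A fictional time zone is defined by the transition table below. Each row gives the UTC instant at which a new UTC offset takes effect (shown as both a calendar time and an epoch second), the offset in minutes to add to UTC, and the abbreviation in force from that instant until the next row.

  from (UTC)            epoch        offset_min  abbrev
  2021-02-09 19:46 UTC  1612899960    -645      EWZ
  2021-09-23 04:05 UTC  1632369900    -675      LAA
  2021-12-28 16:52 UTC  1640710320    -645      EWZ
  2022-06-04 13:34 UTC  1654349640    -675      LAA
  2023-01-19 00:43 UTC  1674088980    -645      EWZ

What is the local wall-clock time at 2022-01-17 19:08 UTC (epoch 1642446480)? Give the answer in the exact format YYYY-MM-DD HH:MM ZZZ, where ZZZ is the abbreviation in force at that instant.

2022-01-17 08:23 EWZ

Query: 2022-01-17 19:08 UTC
Rule 3/5 (EWZ, -10:45): 2021-12-28 16:52 UTC ≤ query < 2022-06-04 13:34 UTC
19·60 + 8 - 645 = 503 min
503 = 0·1440 + 503; 503 = 8·60 + 23 → 08:23, same day
→ 2022-01-17 08:23 EWZ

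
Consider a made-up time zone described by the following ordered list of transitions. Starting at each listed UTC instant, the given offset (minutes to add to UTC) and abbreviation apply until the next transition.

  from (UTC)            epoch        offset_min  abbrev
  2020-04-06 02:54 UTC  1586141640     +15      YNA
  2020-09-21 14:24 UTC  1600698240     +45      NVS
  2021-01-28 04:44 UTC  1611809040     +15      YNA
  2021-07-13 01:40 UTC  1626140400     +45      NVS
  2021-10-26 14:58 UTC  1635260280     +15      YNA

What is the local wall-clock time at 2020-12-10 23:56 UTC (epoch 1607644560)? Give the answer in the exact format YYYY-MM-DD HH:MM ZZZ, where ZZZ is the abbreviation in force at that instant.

2020-12-11 00:41 NVS

Query: 2020-12-10 23:56 UTC
Rule 2/5 (NVS, +00:45): 2020-09-21 14:24 UTC ≤ query < 2021-01-28 04:44 UTC
23·60 + 56 + 45 = 1481 min
1481 = 1·1440 + 41; 41 = 0·60 + 41 → 00:41, 2020-12-10 + 1 day = 2020-12-11
→ 2020-12-11 00:41 NVS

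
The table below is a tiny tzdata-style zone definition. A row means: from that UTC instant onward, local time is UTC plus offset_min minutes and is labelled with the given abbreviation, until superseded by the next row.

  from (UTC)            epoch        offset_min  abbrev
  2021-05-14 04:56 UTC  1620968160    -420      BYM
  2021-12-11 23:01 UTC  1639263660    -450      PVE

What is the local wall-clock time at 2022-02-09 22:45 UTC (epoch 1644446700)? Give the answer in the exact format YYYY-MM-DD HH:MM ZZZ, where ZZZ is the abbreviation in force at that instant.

2022-02-09 15:15 PVE

Query: 2022-02-09 22:45 UTC
Rule 2/2 (PVE, -07:30): 2021-12-11 23:01 UTC ≤ query < +∞
22·60 + 45 - 450 = 915 min
915 = 0·1440 + 915; 915 = 15·60 + 15 → 15:15, same day
→ 2022-02-09 15:15 PVE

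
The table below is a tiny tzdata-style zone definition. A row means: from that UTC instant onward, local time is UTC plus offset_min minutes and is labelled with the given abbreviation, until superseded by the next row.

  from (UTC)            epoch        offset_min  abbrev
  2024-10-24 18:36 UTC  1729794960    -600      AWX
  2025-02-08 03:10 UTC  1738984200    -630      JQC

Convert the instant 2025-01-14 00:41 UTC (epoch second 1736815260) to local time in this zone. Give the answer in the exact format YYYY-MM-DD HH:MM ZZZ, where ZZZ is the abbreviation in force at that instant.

2025-01-13 14:41 AWX

Query: 2025-01-14 00:41 UTC
Rule 1/2 (AWX, -10:00): 2024-10-24 18:36 UTC ≤ query < 2025-02-08 03:10 UTC
0·60 + 41 - 600 = -559 min
-559 = -1·1440 + 881; 881 = 14·60 + 41 → 14:41, 2025-01-14 - 1 day = 2025-01-13
→ 2025-01-13 14:41 AWX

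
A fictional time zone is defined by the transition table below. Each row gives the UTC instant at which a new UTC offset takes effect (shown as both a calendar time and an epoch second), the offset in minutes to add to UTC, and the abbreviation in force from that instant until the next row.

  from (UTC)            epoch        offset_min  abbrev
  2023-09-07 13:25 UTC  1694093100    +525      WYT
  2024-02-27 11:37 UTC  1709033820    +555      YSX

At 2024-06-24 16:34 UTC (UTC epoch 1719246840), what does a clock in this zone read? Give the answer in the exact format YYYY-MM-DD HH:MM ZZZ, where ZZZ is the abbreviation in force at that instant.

Query: 2024-06-24 16:34 UTC
Rule 2/2 (YSX, +09:15): 2024-02-27 11:37 UTC ≤ query < +∞
16·60 + 34 + 555 = 1549 min
1549 = 1·1440 + 109; 109 = 1·60 + 49 → 01:49, 2024-06-24 + 1 day = 2024-06-25
→ 2024-06-25 01:49 YSX

2024-06-25 01:49 YSX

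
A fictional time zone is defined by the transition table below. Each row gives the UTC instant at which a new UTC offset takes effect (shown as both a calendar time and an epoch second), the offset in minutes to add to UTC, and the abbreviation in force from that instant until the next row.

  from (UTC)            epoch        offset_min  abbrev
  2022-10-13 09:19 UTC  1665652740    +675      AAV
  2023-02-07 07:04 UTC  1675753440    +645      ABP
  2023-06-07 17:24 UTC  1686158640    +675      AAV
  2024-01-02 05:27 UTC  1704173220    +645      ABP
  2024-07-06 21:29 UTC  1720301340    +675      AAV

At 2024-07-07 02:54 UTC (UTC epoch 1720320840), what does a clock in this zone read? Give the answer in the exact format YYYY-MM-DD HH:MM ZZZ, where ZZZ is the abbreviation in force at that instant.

Query: 2024-07-07 02:54 UTC
Rule 5/5 (AAV, +11:15): 2024-07-06 21:29 UTC ≤ query < +∞
2·60 + 54 + 675 = 849 min
849 = 0·1440 + 849; 849 = 14·60 + 9 → 14:09, same day
→ 2024-07-07 14:09 AAV

2024-07-07 14:09 AAV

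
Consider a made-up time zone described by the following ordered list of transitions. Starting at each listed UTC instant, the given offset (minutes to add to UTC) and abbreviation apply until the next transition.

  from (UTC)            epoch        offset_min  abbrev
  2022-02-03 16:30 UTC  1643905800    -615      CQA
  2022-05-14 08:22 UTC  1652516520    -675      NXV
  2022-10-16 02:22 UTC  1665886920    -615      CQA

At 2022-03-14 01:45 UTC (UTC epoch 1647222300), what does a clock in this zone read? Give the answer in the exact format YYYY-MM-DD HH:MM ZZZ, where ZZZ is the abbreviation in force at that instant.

2022-03-13 15:30 CQA

Query: 2022-03-14 01:45 UTC
Rule 1/3 (CQA, -10:15): 2022-02-03 16:30 UTC ≤ query < 2022-05-14 08:22 UTC
1·60 + 45 - 615 = -510 min
-510 = -1·1440 + 930; 930 = 15·60 + 30 → 15:30, 2022-03-14 - 1 day = 2022-03-13
→ 2022-03-13 15:30 CQA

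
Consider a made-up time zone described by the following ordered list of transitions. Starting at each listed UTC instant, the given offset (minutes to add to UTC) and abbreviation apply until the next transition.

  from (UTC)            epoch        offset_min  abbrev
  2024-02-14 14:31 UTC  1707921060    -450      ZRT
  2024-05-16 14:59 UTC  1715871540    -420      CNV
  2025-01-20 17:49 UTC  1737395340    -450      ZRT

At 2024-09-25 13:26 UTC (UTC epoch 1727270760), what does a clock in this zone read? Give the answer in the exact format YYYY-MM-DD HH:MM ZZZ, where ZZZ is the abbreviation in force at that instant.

Query: 2024-09-25 13:26 UTC
Rule 2/3 (CNV, -07:00): 2024-05-16 14:59 UTC ≤ query < 2025-01-20 17:49 UTC
13·60 + 26 - 420 = 386 min
386 = 0·1440 + 386; 386 = 6·60 + 26 → 06:26, same day
→ 2024-09-25 06:26 CNV

2024-09-25 06:26 CNV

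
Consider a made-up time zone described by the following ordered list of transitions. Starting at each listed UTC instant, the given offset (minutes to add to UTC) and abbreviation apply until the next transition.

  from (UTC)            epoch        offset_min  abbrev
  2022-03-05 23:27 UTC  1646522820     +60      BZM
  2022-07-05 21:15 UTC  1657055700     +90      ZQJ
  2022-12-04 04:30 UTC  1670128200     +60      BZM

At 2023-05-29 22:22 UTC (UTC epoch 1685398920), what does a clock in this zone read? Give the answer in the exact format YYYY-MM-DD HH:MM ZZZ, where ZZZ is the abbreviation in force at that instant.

Query: 2023-05-29 22:22 UTC
Rule 3/3 (BZM, +01:00): 2022-12-04 04:30 UTC ≤ query < +∞
22·60 + 22 + 60 = 1402 min
1402 = 0·1440 + 1402; 1402 = 23·60 + 22 → 23:22, same day
→ 2023-05-29 23:22 BZM

2023-05-29 23:22 BZM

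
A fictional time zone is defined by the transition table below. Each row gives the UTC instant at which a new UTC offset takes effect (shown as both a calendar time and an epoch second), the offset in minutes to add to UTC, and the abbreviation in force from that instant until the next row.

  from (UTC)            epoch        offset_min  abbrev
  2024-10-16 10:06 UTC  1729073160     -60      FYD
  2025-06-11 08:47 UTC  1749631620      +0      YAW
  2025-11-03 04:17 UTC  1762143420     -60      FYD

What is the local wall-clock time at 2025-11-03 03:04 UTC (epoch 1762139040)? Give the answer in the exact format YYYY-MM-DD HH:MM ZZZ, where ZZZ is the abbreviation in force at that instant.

2025-11-03 03:04 YAW

Query: 2025-11-03 03:04 UTC
Rule 2/3 (YAW, +00:00): 2025-06-11 08:47 UTC ≤ query < 2025-11-03 04:17 UTC
3·60 + 4 + 0 = 184 min
184 = 0·1440 + 184; 184 = 3·60 + 4 → 03:04, same day
→ 2025-11-03 03:04 YAW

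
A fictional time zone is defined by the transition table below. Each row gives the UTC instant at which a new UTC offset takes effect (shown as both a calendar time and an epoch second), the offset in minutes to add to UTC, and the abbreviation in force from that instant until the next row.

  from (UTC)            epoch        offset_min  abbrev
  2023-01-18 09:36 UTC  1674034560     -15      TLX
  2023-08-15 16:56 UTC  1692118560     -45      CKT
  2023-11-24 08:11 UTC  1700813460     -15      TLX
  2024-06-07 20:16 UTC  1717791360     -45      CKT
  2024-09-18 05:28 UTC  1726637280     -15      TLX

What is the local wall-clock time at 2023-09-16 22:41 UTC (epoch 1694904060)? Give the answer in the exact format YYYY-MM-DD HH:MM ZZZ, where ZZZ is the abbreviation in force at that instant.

2023-09-16 21:56 CKT

Query: 2023-09-16 22:41 UTC
Rule 2/5 (CKT, -00:45): 2023-08-15 16:56 UTC ≤ query < 2023-11-24 08:11 UTC
22·60 + 41 - 45 = 1316 min
1316 = 0·1440 + 1316; 1316 = 21·60 + 56 → 21:56, same day
→ 2023-09-16 21:56 CKT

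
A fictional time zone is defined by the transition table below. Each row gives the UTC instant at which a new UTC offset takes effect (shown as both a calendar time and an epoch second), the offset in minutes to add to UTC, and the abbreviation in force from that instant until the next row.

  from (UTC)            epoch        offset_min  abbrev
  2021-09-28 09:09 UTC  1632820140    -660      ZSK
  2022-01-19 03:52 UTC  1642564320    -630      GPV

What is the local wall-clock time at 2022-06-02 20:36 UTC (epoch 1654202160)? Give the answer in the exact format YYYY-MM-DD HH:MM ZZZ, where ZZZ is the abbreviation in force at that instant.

Query: 2022-06-02 20:36 UTC
Rule 2/2 (GPV, -10:30): 2022-01-19 03:52 UTC ≤ query < +∞
20·60 + 36 - 630 = 606 min
606 = 0·1440 + 606; 606 = 10·60 + 6 → 10:06, same day
→ 2022-06-02 10:06 GPV

2022-06-02 10:06 GPV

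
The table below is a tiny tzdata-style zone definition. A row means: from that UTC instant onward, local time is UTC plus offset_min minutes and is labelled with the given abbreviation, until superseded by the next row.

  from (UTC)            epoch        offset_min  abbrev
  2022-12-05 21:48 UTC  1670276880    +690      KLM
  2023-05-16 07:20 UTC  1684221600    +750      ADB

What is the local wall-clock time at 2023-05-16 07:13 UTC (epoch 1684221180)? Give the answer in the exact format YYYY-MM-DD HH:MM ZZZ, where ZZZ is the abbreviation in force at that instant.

2023-05-16 18:43 KLM

Query: 2023-05-16 07:13 UTC
Rule 1/2 (KLM, +11:30): 2022-12-05 21:48 UTC ≤ query < 2023-05-16 07:20 UTC
7·60 + 13 + 690 = 1123 min
1123 = 0·1440 + 1123; 1123 = 18·60 + 43 → 18:43, same day
→ 2023-05-16 18:43 KLM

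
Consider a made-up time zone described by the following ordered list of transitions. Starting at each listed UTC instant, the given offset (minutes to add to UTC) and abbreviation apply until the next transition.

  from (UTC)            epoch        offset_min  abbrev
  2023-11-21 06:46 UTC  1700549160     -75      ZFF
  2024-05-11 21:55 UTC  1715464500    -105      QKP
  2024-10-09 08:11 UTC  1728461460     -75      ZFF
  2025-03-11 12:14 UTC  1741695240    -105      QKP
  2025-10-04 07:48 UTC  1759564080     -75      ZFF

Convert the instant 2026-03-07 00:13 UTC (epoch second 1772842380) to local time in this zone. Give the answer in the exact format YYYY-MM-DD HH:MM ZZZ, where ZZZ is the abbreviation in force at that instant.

2026-03-06 22:58 ZFF

Query: 2026-03-07 00:13 UTC
Rule 5/5 (ZFF, -01:15): 2025-10-04 07:48 UTC ≤ query < +∞
0·60 + 13 - 75 = -62 min
-62 = -1·1440 + 1378; 1378 = 22·60 + 58 → 22:58, 2026-03-07 - 1 day = 2026-03-06
→ 2026-03-06 22:58 ZFF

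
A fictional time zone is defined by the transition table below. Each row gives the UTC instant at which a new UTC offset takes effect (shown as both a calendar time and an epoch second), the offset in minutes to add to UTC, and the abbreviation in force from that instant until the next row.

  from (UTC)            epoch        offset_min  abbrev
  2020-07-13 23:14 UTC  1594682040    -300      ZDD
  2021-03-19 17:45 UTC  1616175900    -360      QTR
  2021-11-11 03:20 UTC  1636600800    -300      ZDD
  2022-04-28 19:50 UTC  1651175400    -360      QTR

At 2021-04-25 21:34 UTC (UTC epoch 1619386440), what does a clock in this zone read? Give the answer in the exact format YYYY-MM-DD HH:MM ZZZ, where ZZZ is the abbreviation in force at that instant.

Query: 2021-04-25 21:34 UTC
Rule 2/4 (QTR, -06:00): 2021-03-19 17:45 UTC ≤ query < 2021-11-11 03:20 UTC
21·60 + 34 - 360 = 934 min
934 = 0·1440 + 934; 934 = 15·60 + 34 → 15:34, same day
→ 2021-04-25 15:34 QTR

2021-04-25 15:34 QTR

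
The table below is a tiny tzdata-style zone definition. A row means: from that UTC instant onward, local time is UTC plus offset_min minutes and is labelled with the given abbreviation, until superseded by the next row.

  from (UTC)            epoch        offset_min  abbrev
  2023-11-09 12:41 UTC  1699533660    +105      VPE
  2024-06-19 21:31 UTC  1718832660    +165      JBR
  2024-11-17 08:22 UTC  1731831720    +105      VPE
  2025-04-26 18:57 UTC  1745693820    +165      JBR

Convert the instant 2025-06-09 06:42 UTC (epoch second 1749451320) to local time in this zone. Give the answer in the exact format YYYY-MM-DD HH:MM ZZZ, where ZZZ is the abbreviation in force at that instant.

Query: 2025-06-09 06:42 UTC
Rule 4/4 (JBR, +02:45): 2025-04-26 18:57 UTC ≤ query < +∞
6·60 + 42 + 165 = 567 min
567 = 0·1440 + 567; 567 = 9·60 + 27 → 09:27, same day
→ 2025-06-09 09:27 JBR

2025-06-09 09:27 JBR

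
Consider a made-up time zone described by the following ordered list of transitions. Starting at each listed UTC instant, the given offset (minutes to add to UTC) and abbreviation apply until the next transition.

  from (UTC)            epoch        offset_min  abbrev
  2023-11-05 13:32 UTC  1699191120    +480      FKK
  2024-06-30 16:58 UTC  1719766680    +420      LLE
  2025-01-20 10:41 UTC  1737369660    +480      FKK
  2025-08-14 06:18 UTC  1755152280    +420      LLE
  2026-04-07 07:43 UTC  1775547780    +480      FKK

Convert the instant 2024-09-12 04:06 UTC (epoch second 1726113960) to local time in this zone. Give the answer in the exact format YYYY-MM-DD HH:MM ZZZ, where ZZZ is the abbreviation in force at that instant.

2024-09-12 11:06 LLE

Query: 2024-09-12 04:06 UTC
Rule 2/5 (LLE, +07:00): 2024-06-30 16:58 UTC ≤ query < 2025-01-20 10:41 UTC
4·60 + 6 + 420 = 666 min
666 = 0·1440 + 666; 666 = 11·60 + 6 → 11:06, same day
→ 2024-09-12 11:06 LLE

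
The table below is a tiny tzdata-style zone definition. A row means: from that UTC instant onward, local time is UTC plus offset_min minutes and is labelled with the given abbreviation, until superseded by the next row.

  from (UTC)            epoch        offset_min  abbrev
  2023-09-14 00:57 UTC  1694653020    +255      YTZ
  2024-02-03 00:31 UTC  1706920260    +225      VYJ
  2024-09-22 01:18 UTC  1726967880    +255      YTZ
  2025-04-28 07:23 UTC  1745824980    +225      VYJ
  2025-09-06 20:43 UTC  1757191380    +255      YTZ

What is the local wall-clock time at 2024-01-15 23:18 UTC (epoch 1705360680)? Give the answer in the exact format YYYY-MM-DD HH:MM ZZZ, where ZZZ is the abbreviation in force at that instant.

2024-01-16 03:33 YTZ

Query: 2024-01-15 23:18 UTC
Rule 1/5 (YTZ, +04:15): 2023-09-14 00:57 UTC ≤ query < 2024-02-03 00:31 UTC
23·60 + 18 + 255 = 1653 min
1653 = 1·1440 + 213; 213 = 3·60 + 33 → 03:33, 2024-01-15 + 1 day = 2024-01-16
→ 2024-01-16 03:33 YTZ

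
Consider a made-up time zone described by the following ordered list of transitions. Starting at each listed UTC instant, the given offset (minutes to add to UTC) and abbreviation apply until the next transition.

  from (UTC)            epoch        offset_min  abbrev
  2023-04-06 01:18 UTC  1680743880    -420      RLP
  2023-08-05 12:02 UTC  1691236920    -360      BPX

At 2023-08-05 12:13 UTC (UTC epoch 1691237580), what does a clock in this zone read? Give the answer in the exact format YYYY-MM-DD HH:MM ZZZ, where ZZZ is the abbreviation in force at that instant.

Query: 2023-08-05 12:13 UTC
Rule 2/2 (BPX, -06:00): 2023-08-05 12:02 UTC ≤ query < +∞
12·60 + 13 - 360 = 373 min
373 = 0·1440 + 373; 373 = 6·60 + 13 → 06:13, same day
→ 2023-08-05 06:13 BPX

2023-08-05 06:13 BPX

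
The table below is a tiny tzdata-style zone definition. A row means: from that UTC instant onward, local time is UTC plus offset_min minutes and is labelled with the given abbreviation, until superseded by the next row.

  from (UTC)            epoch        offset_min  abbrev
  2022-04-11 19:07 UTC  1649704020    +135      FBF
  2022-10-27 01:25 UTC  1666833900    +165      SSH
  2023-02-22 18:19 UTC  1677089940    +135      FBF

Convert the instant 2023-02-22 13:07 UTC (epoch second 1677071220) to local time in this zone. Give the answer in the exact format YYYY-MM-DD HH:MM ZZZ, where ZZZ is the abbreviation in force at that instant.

Query: 2023-02-22 13:07 UTC
Rule 2/3 (SSH, +02:45): 2022-10-27 01:25 UTC ≤ query < 2023-02-22 18:19 UTC
13·60 + 7 + 165 = 952 min
952 = 0·1440 + 952; 952 = 15·60 + 52 → 15:52, same day
→ 2023-02-22 15:52 SSH

2023-02-22 15:52 SSH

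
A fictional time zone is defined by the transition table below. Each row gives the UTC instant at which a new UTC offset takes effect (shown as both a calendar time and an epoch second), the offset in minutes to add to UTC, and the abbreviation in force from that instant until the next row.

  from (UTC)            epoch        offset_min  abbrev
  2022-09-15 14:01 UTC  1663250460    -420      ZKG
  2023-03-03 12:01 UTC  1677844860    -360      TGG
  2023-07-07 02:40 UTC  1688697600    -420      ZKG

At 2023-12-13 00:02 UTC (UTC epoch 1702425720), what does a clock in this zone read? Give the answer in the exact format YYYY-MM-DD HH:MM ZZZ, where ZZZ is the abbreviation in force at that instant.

2023-12-12 17:02 ZKG

Query: 2023-12-13 00:02 UTC
Rule 3/3 (ZKG, -07:00): 2023-07-07 02:40 UTC ≤ query < +∞
0·60 + 2 - 420 = -418 min
-418 = -1·1440 + 1022; 1022 = 17·60 + 2 → 17:02, 2023-12-13 - 1 day = 2023-12-12
→ 2023-12-12 17:02 ZKG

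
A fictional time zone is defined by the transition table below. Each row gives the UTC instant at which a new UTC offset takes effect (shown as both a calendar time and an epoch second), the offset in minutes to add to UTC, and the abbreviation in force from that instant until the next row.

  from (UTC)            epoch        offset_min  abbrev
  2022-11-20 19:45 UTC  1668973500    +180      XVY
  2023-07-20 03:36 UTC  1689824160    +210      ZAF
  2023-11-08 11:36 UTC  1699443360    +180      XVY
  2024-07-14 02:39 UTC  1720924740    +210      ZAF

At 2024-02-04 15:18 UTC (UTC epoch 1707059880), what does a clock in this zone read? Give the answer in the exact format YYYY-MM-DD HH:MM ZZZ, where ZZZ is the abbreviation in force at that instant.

Query: 2024-02-04 15:18 UTC
Rule 3/4 (XVY, +03:00): 2023-11-08 11:36 UTC ≤ query < 2024-07-14 02:39 UTC
15·60 + 18 + 180 = 1098 min
1098 = 0·1440 + 1098; 1098 = 18·60 + 18 → 18:18, same day
→ 2024-02-04 18:18 XVY

2024-02-04 18:18 XVY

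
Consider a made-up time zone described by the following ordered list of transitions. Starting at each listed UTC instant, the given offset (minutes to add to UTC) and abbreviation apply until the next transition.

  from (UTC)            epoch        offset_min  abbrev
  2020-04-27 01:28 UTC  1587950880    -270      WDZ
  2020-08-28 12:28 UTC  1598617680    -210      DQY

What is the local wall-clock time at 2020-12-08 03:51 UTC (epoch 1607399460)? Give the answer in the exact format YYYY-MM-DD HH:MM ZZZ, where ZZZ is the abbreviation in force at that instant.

2020-12-08 00:21 DQY

Query: 2020-12-08 03:51 UTC
Rule 2/2 (DQY, -03:30): 2020-08-28 12:28 UTC ≤ query < +∞
3·60 + 51 - 210 = 21 min
21 = 0·1440 + 21; 21 = 0·60 + 21 → 00:21, same day
→ 2020-12-08 00:21 DQY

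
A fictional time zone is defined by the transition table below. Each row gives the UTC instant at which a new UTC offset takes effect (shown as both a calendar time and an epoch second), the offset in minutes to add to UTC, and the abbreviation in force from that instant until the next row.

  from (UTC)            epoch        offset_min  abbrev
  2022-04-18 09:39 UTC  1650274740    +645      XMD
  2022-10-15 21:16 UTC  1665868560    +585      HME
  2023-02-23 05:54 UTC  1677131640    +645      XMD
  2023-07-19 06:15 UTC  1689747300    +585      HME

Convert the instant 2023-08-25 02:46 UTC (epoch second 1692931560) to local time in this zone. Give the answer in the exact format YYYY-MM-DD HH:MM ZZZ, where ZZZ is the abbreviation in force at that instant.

2023-08-25 12:31 HME

Query: 2023-08-25 02:46 UTC
Rule 4/4 (HME, +09:45): 2023-07-19 06:15 UTC ≤ query < +∞
2·60 + 46 + 585 = 751 min
751 = 0·1440 + 751; 751 = 12·60 + 31 → 12:31, same day
→ 2023-08-25 12:31 HME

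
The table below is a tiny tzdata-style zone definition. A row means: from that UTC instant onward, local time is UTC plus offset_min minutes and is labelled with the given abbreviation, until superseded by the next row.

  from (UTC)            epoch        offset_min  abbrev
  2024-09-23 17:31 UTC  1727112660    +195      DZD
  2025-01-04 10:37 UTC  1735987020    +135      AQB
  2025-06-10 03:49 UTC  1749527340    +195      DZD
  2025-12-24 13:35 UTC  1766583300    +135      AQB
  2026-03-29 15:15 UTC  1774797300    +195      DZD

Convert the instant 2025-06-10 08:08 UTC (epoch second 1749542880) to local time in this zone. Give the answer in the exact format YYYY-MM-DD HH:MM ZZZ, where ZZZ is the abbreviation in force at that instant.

Query: 2025-06-10 08:08 UTC
Rule 3/5 (DZD, +03:15): 2025-06-10 03:49 UTC ≤ query < 2025-12-24 13:35 UTC
8·60 + 8 + 195 = 683 min
683 = 0·1440 + 683; 683 = 11·60 + 23 → 11:23, same day
→ 2025-06-10 11:23 DZD

2025-06-10 11:23 DZD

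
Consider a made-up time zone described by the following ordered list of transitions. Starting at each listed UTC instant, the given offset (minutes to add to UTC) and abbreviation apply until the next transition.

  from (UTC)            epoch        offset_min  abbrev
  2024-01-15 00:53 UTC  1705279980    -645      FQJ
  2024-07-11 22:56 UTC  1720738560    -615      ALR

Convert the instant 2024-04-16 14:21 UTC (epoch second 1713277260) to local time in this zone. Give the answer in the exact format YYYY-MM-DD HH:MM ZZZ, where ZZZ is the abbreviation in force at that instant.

2024-04-16 03:36 FQJ

Query: 2024-04-16 14:21 UTC
Rule 1/2 (FQJ, -10:45): 2024-01-15 00:53 UTC ≤ query < 2024-07-11 22:56 UTC
14·60 + 21 - 645 = 216 min
216 = 0·1440 + 216; 216 = 3·60 + 36 → 03:36, same day
→ 2024-04-16 03:36 FQJ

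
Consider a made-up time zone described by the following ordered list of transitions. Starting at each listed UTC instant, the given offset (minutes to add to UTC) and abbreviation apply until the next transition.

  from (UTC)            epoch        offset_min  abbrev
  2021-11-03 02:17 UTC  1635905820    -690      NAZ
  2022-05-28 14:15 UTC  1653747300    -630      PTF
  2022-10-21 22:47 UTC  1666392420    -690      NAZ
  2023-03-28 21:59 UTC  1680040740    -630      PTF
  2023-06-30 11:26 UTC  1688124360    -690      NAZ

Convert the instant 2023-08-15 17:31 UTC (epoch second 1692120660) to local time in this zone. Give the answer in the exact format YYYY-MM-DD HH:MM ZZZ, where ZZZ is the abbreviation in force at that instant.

2023-08-15 06:01 NAZ

Query: 2023-08-15 17:31 UTC
Rule 5/5 (NAZ, -11:30): 2023-06-30 11:26 UTC ≤ query < +∞
17·60 + 31 - 690 = 361 min
361 = 0·1440 + 361; 361 = 6·60 + 1 → 06:01, same day
→ 2023-08-15 06:01 NAZ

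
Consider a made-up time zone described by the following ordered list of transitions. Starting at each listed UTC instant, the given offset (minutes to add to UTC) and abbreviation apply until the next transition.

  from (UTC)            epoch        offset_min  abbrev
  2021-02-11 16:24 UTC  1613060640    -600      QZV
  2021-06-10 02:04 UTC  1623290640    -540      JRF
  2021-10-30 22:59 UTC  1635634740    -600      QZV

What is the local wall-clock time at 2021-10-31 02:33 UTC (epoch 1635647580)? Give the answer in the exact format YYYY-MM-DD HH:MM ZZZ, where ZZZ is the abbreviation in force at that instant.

2021-10-30 16:33 QZV

Query: 2021-10-31 02:33 UTC
Rule 3/3 (QZV, -10:00): 2021-10-30 22:59 UTC ≤ query < +∞
2·60 + 33 - 600 = -447 min
-447 = -1·1440 + 993; 993 = 16·60 + 33 → 16:33, 2021-10-31 - 1 day = 2021-10-30
→ 2021-10-30 16:33 QZV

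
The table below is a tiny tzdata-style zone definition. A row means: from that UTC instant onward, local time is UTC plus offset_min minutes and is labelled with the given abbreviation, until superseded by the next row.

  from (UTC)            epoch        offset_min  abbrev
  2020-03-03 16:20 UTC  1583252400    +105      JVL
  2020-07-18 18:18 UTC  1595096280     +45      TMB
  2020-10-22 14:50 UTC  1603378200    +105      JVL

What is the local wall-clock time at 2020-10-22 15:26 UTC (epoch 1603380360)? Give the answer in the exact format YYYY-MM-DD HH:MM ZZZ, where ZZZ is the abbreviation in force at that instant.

2020-10-22 17:11 JVL

Query: 2020-10-22 15:26 UTC
Rule 3/3 (JVL, +01:45): 2020-10-22 14:50 UTC ≤ query < +∞
15·60 + 26 + 105 = 1031 min
1031 = 0·1440 + 1031; 1031 = 17·60 + 11 → 17:11, same day
→ 2020-10-22 17:11 JVL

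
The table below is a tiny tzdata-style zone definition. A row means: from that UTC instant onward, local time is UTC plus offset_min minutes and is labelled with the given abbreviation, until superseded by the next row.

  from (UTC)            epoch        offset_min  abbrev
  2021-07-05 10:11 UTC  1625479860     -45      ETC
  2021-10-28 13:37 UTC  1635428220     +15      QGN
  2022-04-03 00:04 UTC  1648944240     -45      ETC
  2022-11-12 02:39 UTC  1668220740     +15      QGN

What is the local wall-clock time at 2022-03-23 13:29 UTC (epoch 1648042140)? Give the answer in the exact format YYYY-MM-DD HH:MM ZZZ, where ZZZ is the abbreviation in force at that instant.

2022-03-23 13:44 QGN

Query: 2022-03-23 13:29 UTC
Rule 2/4 (QGN, +00:15): 2021-10-28 13:37 UTC ≤ query < 2022-04-03 00:04 UTC
13·60 + 29 + 15 = 824 min
824 = 0·1440 + 824; 824 = 13·60 + 44 → 13:44, same day
→ 2022-03-23 13:44 QGN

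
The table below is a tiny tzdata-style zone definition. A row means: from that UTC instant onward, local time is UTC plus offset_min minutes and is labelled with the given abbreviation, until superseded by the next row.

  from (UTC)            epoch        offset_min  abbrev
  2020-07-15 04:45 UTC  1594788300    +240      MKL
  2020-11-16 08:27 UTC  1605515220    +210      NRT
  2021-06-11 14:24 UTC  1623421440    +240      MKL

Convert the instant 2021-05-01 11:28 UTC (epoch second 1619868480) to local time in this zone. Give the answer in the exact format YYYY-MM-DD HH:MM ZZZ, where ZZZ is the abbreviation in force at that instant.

2021-05-01 14:58 NRT

Query: 2021-05-01 11:28 UTC
Rule 2/3 (NRT, +03:30): 2020-11-16 08:27 UTC ≤ query < 2021-06-11 14:24 UTC
11·60 + 28 + 210 = 898 min
898 = 0·1440 + 898; 898 = 14·60 + 58 → 14:58, same day
→ 2021-05-01 14:58 NRT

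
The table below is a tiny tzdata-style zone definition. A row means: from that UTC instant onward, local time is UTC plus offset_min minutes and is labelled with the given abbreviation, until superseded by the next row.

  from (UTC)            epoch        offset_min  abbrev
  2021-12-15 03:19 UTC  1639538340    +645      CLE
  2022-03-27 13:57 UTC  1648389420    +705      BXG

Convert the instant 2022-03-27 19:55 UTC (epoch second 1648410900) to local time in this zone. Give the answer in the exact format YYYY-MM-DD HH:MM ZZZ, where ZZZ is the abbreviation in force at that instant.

2022-03-28 07:40 BXG

Query: 2022-03-27 19:55 UTC
Rule 2/2 (BXG, +11:45): 2022-03-27 13:57 UTC ≤ query < +∞
19·60 + 55 + 705 = 1900 min
1900 = 1·1440 + 460; 460 = 7·60 + 40 → 07:40, 2022-03-27 + 1 day = 2022-03-28
→ 2022-03-28 07:40 BXG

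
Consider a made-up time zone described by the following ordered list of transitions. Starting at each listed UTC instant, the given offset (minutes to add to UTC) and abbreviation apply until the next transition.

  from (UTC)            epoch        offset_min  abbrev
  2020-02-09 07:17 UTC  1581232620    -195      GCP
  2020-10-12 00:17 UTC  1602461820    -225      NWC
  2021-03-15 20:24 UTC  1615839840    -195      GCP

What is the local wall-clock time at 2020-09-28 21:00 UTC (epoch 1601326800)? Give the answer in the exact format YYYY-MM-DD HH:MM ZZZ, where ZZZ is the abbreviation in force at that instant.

2020-09-28 17:45 GCP

Query: 2020-09-28 21:00 UTC
Rule 1/3 (GCP, -03:15): 2020-02-09 07:17 UTC ≤ query < 2020-10-12 00:17 UTC
21·60 + 0 - 195 = 1065 min
1065 = 0·1440 + 1065; 1065 = 17·60 + 45 → 17:45, same day
→ 2020-09-28 17:45 GCP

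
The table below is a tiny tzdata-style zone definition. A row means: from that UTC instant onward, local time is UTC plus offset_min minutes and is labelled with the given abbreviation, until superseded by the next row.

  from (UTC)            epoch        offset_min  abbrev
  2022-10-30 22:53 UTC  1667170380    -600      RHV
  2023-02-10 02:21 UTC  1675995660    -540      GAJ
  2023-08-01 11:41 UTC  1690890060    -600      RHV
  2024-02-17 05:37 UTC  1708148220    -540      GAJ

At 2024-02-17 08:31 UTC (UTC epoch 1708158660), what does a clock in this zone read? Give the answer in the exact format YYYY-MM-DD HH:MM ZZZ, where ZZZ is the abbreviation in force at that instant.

2024-02-16 23:31 GAJ

Query: 2024-02-17 08:31 UTC
Rule 4/4 (GAJ, -09:00): 2024-02-17 05:37 UTC ≤ query < +∞
8·60 + 31 - 540 = -29 min
-29 = -1·1440 + 1411; 1411 = 23·60 + 31 → 23:31, 2024-02-17 - 1 day = 2024-02-16
→ 2024-02-16 23:31 GAJ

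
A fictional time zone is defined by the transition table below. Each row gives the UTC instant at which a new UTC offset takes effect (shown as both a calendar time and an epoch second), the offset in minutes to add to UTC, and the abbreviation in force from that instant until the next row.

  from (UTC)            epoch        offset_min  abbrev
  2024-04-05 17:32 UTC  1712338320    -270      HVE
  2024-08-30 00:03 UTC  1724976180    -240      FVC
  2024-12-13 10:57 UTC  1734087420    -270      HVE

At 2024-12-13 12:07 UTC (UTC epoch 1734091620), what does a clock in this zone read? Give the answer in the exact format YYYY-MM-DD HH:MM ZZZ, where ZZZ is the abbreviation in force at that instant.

2024-12-13 07:37 HVE

Query: 2024-12-13 12:07 UTC
Rule 3/3 (HVE, -04:30): 2024-12-13 10:57 UTC ≤ query < +∞
12·60 + 7 - 270 = 457 min
457 = 0·1440 + 457; 457 = 7·60 + 37 → 07:37, same day
→ 2024-12-13 07:37 HVE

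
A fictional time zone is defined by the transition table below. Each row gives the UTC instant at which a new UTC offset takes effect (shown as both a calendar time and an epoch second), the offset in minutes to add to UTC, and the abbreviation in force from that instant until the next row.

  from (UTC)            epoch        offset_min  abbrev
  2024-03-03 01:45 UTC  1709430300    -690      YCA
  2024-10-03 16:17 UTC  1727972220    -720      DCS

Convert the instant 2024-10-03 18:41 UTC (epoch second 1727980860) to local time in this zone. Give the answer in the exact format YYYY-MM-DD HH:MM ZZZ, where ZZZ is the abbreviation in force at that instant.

2024-10-03 06:41 DCS

Query: 2024-10-03 18:41 UTC
Rule 2/2 (DCS, -12:00): 2024-10-03 16:17 UTC ≤ query < +∞
18·60 + 41 - 720 = 401 min
401 = 0·1440 + 401; 401 = 6·60 + 41 → 06:41, same day
→ 2024-10-03 06:41 DCS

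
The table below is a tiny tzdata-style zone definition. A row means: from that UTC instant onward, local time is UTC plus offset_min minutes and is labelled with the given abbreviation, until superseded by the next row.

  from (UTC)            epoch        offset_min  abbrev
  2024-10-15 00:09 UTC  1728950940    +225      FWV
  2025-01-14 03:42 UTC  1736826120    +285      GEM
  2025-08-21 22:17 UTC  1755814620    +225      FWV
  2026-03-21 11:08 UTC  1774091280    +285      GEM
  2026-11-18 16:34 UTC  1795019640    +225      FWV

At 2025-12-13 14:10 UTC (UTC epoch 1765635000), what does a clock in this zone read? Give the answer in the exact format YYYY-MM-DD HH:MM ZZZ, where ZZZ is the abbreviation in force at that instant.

Query: 2025-12-13 14:10 UTC
Rule 3/5 (FWV, +03:45): 2025-08-21 22:17 UTC ≤ query < 2026-03-21 11:08 UTC
14·60 + 10 + 225 = 1075 min
1075 = 0·1440 + 1075; 1075 = 17·60 + 55 → 17:55, same day
→ 2025-12-13 17:55 FWV

2025-12-13 17:55 FWV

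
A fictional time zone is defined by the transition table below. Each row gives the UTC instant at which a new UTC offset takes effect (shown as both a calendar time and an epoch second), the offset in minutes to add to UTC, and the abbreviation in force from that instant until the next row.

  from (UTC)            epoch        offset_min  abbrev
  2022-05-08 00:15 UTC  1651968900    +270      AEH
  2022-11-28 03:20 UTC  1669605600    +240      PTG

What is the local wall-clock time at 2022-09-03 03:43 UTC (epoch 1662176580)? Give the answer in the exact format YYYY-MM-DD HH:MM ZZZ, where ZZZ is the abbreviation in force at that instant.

2022-09-03 08:13 AEH

Query: 2022-09-03 03:43 UTC
Rule 1/2 (AEH, +04:30): 2022-05-08 00:15 UTC ≤ query < 2022-11-28 03:20 UTC
3·60 + 43 + 270 = 493 min
493 = 0·1440 + 493; 493 = 8·60 + 13 → 08:13, same day
→ 2022-09-03 08:13 AEH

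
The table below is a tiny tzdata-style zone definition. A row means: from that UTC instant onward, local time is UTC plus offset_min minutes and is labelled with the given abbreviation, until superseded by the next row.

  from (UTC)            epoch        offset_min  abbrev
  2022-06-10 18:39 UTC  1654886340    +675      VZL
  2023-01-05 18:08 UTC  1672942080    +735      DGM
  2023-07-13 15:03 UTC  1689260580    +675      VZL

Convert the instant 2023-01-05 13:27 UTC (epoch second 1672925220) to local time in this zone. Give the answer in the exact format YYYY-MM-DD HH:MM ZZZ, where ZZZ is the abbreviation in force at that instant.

2023-01-06 00:42 VZL

Query: 2023-01-05 13:27 UTC
Rule 1/3 (VZL, +11:15): 2022-06-10 18:39 UTC ≤ query < 2023-01-05 18:08 UTC
13·60 + 27 + 675 = 1482 min
1482 = 1·1440 + 42; 42 = 0·60 + 42 → 00:42, 2023-01-05 + 1 day = 2023-01-06
→ 2023-01-06 00:42 VZL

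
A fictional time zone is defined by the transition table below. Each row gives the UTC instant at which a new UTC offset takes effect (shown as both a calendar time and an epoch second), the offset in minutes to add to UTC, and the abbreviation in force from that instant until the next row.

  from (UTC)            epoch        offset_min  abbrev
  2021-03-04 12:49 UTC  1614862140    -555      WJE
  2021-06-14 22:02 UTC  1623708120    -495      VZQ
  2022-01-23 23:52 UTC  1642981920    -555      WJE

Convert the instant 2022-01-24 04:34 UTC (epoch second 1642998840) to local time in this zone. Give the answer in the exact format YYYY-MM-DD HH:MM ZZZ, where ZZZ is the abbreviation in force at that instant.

Query: 2022-01-24 04:34 UTC
Rule 3/3 (WJE, -09:15): 2022-01-23 23:52 UTC ≤ query < +∞
4·60 + 34 - 555 = -281 min
-281 = -1·1440 + 1159; 1159 = 19·60 + 19 → 19:19, 2022-01-24 - 1 day = 2022-01-23
→ 2022-01-23 19:19 WJE

2022-01-23 19:19 WJE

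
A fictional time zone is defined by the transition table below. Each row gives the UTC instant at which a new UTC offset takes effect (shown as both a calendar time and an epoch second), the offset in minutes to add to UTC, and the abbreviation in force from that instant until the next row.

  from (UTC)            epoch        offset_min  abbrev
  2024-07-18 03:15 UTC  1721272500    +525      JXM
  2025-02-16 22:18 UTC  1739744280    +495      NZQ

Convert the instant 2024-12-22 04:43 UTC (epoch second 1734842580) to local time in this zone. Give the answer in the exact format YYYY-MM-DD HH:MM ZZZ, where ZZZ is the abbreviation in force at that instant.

Query: 2024-12-22 04:43 UTC
Rule 1/2 (JXM, +08:45): 2024-07-18 03:15 UTC ≤ query < 2025-02-16 22:18 UTC
4·60 + 43 + 525 = 808 min
808 = 0·1440 + 808; 808 = 13·60 + 28 → 13:28, same day
→ 2024-12-22 13:28 JXM

2024-12-22 13:28 JXM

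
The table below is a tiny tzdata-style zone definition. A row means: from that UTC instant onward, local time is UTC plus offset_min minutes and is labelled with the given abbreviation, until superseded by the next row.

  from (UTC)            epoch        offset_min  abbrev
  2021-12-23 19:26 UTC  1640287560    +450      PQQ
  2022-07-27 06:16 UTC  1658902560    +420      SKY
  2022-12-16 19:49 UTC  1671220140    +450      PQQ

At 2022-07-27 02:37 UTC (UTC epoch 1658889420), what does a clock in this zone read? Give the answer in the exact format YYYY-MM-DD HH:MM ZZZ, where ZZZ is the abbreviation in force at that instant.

2022-07-27 10:07 PQQ

Query: 2022-07-27 02:37 UTC
Rule 1/3 (PQQ, +07:30): 2021-12-23 19:26 UTC ≤ query < 2022-07-27 06:16 UTC
2·60 + 37 + 450 = 607 min
607 = 0·1440 + 607; 607 = 10·60 + 7 → 10:07, same day
→ 2022-07-27 10:07 PQQ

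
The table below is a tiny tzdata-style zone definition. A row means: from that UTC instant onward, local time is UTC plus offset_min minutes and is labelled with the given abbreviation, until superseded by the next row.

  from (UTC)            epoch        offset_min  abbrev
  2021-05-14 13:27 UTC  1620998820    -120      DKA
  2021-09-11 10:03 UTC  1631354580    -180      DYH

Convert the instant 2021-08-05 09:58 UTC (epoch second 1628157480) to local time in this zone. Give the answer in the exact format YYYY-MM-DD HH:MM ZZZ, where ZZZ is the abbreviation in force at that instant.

2021-08-05 07:58 DKA

Query: 2021-08-05 09:58 UTC
Rule 1/2 (DKA, -02:00): 2021-05-14 13:27 UTC ≤ query < 2021-09-11 10:03 UTC
9·60 + 58 - 120 = 478 min
478 = 0·1440 + 478; 478 = 7·60 + 58 → 07:58, same day
→ 2021-08-05 07:58 DKA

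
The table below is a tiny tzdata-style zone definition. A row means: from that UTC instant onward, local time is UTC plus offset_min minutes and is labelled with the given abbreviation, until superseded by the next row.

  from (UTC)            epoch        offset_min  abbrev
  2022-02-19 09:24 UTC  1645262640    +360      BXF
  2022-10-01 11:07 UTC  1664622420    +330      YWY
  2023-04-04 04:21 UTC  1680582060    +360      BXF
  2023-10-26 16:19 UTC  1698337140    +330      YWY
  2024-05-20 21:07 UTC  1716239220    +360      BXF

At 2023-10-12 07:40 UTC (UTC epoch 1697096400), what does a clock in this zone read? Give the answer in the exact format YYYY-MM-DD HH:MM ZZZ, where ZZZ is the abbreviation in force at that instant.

2023-10-12 13:40 BXF

Query: 2023-10-12 07:40 UTC
Rule 3/5 (BXF, +06:00): 2023-04-04 04:21 UTC ≤ query < 2023-10-26 16:19 UTC
7·60 + 40 + 360 = 820 min
820 = 0·1440 + 820; 820 = 13·60 + 40 → 13:40, same day
→ 2023-10-12 13:40 BXF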